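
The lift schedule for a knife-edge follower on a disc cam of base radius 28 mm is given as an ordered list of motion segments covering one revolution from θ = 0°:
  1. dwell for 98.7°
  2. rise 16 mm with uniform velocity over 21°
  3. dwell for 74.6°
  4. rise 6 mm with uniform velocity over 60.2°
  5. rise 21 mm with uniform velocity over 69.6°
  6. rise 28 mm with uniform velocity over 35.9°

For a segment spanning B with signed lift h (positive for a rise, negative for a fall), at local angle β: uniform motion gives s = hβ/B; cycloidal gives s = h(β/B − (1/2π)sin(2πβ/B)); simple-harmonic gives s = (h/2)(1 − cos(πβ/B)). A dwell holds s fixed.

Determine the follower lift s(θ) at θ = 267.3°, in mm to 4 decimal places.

seg 1 [0°–98.7°] dwell: s stays 0.0000
seg 2 [98.7°–119.7°] uniform, h=16: full span → s += 16 → s = 16.0000
seg 3 [119.7°–194.3°] dwell: s stays 16.0000
seg 4 [194.3°–254.5°] uniform, h=6: full span → s += 6 → s = 22.0000
seg 5 [254.5°–324.1°] uniform, h=21: θ=267.3° here. β=12.8, B=69.6. 21·12.8/69.6 = 3.8621 → s = 25.8621

25.8621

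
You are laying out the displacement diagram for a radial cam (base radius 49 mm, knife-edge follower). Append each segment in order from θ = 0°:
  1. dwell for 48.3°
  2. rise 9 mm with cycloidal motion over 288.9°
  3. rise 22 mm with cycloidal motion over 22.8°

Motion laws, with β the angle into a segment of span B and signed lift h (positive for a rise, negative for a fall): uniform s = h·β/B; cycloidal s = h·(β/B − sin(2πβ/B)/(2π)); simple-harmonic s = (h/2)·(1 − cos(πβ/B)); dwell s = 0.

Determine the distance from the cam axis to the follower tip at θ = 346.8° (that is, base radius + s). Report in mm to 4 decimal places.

seg 1 [0°–48.3°] dwell: s stays 0.0000
seg 2 [48.3°–337.2°] cycloidal, h=9: full span → s += 9 → s = 9.0000
seg 3 [337.2°–360°] cycloidal, h=22: θ=346.8° here. β=9.6, B=22.8. 22·(0.4211 − sin(2π·0.4211)/(2π)) = 7.5967 → s = 16.5967
radial distance = base radius + s = 49 + 16.5967 = 65.5967

65.5967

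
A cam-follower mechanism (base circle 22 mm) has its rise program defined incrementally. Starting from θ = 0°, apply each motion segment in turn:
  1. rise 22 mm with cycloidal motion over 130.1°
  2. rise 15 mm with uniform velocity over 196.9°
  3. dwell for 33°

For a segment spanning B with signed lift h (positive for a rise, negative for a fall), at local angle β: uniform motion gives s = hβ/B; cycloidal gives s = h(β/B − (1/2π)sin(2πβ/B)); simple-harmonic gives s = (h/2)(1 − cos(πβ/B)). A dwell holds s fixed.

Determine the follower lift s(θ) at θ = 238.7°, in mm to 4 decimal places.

seg 1 [0°–130.1°] cycloidal, h=22: full span → s += 22 → s = 22.0000
seg 2 [130.1°–327°] uniform, h=15: θ=238.7° here. β=108.6, B=196.9. 15·108.6/196.9 = 8.2732 → s = 30.2732

30.2732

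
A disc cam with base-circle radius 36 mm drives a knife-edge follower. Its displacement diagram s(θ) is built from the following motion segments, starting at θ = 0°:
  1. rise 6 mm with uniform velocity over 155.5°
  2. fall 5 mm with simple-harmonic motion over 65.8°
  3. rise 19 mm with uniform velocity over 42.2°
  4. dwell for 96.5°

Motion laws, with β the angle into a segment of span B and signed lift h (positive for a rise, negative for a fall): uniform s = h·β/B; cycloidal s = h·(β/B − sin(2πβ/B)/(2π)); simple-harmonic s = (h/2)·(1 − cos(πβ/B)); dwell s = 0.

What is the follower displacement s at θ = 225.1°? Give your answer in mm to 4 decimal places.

seg 1 [0°–155.5°] uniform, h=6: full span → s += 6 → s = 6.0000
seg 2 [155.5°–221.3°] simple-harmonic, h=-5: full span → s += -5 → s = 1.0000
seg 3 [221.3°–263.5°] uniform, h=19: θ=225.1° here. β=3.8, B=42.2. 19·3.8/42.2 = 1.7109 → s = 2.7109

2.7109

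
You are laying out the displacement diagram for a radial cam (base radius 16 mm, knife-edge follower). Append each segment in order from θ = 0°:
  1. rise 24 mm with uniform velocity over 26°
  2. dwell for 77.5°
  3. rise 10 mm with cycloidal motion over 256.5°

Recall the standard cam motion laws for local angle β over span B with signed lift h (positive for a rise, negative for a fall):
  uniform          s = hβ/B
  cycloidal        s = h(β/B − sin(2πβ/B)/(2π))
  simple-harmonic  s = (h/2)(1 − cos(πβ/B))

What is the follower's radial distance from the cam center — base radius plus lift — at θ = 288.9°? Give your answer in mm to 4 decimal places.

seg 1 [0°–26°] uniform, h=24: full span → s += 24 → s = 24.0000
seg 2 [26°–103.5°] dwell: s stays 24.0000
seg 3 [103.5°–360°] cycloidal, h=10: θ=288.9° here. β=185.4, B=256.5. 10·(0.7228 − sin(2π·0.7228)/(2π)) = 8.7964 → s = 32.7964
radial distance = base radius + s = 16 + 32.7964 = 48.7964

48.7964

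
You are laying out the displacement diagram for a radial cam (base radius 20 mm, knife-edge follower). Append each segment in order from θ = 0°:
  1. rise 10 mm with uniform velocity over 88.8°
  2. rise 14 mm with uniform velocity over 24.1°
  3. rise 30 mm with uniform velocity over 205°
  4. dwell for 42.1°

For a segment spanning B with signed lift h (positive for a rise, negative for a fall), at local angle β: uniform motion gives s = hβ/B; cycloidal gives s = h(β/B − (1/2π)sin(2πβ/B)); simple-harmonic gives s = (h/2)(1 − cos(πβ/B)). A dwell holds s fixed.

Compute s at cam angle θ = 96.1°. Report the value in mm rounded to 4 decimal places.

seg 1 [0°–88.8°] uniform, h=10: full span → s += 10 → s = 10.0000
seg 2 [88.8°–112.9°] uniform, h=14: θ=96.1° here. β=7.3, B=24.1. 14·7.3/24.1 = 4.2407 → s = 14.2407

14.2407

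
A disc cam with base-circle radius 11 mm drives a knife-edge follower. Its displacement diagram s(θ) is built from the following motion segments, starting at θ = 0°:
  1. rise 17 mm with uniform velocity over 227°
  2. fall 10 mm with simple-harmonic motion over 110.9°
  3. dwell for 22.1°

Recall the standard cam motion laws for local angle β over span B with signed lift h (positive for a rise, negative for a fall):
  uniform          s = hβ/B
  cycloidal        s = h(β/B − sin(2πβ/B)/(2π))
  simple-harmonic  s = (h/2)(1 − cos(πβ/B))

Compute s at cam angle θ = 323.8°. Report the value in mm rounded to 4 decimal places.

seg 1 [0°–227°] uniform, h=17: full span → s += 17 → s = 17.0000
seg 2 [227°–337.9°] simple-harmonic, h=-10: θ=323.8° here. β=96.8, B=110.9. -10/2·(1 − cos(π·0.8729)) = -9.6064 → s = 7.3936

7.3936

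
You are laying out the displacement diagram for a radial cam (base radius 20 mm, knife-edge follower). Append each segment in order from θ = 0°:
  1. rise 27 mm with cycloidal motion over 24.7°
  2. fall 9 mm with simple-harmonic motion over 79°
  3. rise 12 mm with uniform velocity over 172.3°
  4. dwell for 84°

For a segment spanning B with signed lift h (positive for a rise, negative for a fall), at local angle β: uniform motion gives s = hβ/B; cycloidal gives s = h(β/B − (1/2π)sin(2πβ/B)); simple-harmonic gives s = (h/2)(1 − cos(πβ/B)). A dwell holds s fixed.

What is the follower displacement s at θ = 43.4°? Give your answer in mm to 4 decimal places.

seg 1 [0°–24.7°] cycloidal, h=27: full span → s += 27 → s = 27.0000
seg 2 [24.7°–103.7°] simple-harmonic, h=-9: θ=43.4° here. β=18.7, B=79. -9/2·(1 − cos(π·0.2367)) = -1.1880 → s = 25.8120

25.8120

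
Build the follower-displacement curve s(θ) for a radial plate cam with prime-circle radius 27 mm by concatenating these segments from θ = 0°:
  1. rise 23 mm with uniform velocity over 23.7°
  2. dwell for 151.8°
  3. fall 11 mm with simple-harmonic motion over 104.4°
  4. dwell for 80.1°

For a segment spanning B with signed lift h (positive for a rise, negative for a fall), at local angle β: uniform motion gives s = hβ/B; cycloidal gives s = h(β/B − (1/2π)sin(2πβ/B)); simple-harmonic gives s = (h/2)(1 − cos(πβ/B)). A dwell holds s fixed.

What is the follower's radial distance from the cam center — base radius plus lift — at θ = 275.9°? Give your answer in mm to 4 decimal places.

seg 1 [0°–23.7°] uniform, h=23: full span → s += 23 → s = 23.0000
seg 2 [23.7°–175.5°] dwell: s stays 23.0000
seg 3 [175.5°–279.9°] simple-harmonic, h=-11: θ=275.9° here. β=100.4, B=104.4. -11/2·(1 − cos(π·0.9617)) = -10.9602 → s = 12.0398
radial distance = base radius + s = 27 + 12.0398 = 39.0398

39.0398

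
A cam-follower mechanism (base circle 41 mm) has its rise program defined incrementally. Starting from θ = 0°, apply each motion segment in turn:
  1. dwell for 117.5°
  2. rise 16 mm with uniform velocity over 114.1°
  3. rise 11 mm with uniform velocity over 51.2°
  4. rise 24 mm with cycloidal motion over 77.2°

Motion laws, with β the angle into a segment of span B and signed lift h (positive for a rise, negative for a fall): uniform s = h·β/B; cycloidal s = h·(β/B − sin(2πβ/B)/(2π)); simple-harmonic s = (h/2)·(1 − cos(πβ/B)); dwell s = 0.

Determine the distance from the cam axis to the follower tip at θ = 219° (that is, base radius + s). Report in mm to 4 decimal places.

seg 1 [0°–117.5°] dwell: s stays 0.0000
seg 2 [117.5°–231.6°] uniform, h=16: θ=219° here. β=101.5, B=114.1. 16·101.5/114.1 = 14.2331 → s = 14.2331
radial distance = base radius + s = 41 + 14.2331 = 55.2331

55.2331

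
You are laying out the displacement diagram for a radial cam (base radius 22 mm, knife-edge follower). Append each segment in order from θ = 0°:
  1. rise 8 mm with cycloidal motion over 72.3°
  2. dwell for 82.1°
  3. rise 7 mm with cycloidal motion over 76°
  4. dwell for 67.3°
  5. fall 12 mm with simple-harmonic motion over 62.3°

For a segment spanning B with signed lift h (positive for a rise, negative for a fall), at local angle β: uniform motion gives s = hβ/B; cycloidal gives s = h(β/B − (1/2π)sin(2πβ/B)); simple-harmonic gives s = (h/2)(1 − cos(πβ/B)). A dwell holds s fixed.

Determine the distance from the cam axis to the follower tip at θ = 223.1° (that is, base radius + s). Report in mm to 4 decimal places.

seg 1 [0°–72.3°] cycloidal, h=8: full span → s += 8 → s = 8.0000
seg 2 [72.3°–154.4°] dwell: s stays 8.0000
seg 3 [154.4°–230.4°] cycloidal, h=7: θ=223.1° here. β=68.7, B=76. 7·(0.9039 − sin(2π·0.9039)/(2π)) = 6.9599 → s = 14.9599
radial distance = base radius + s = 22 + 14.9599 = 36.9599

36.9599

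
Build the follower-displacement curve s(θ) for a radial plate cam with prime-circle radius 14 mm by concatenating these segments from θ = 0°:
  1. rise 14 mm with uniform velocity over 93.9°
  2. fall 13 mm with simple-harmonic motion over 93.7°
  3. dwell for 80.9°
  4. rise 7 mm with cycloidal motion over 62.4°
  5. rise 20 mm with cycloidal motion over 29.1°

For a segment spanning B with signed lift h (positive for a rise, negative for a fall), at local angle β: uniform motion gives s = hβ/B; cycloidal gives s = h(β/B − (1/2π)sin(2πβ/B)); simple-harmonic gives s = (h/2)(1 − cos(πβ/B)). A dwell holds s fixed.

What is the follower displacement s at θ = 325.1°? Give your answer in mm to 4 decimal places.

seg 1 [0°–93.9°] uniform, h=14: full span → s += 14 → s = 14.0000
seg 2 [93.9°–187.6°] simple-harmonic, h=-13: full span → s += -13 → s = 1.0000
seg 3 [187.6°–268.5°] dwell: s stays 1.0000
seg 4 [268.5°–330.9°] cycloidal, h=7: θ=325.1° here. β=56.6, B=62.4. 7·(0.9071 − sin(2π·0.9071)/(2π)) = 6.9636 → s = 7.9636

7.9636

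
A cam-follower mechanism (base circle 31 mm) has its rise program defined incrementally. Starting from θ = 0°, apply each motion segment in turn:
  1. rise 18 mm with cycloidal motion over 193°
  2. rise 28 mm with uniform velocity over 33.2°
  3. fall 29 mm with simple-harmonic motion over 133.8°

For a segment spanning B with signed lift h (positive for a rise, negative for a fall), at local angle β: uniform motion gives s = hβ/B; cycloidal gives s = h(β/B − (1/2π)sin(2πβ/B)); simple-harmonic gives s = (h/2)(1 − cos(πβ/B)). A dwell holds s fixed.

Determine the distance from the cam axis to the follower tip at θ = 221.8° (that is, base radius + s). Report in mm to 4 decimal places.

seg 1 [0°–193°] cycloidal, h=18: full span → s += 18 → s = 18.0000
seg 2 [193°–226.2°] uniform, h=28: θ=221.8° here. β=28.8, B=33.2. 28·28.8/33.2 = 24.2892 → s = 42.2892
radial distance = base radius + s = 31 + 42.2892 = 73.2892

73.2892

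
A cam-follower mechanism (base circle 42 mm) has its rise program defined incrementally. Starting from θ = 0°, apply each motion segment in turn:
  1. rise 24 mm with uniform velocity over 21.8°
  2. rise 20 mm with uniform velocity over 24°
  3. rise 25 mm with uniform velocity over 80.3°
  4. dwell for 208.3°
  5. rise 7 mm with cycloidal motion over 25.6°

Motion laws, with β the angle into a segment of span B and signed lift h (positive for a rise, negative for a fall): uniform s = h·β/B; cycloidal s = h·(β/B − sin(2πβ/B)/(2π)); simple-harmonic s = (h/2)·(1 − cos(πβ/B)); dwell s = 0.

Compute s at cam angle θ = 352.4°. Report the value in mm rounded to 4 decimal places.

seg 1 [0°–21.8°] uniform, h=24: full span → s += 24 → s = 24.0000
seg 2 [21.8°–45.8°] uniform, h=20: full span → s += 20 → s = 44.0000
seg 3 [45.8°–126.1°] uniform, h=25: full span → s += 25 → s = 69.0000
seg 4 [126.1°–334.4°] dwell: s stays 69.0000
seg 5 [334.4°–360°] cycloidal, h=7: θ=352.4° here. β=18, B=25.6. 7·(0.7031 − sin(2π·0.7031)/(2π)) = 5.9880 → s = 74.9880

74.9880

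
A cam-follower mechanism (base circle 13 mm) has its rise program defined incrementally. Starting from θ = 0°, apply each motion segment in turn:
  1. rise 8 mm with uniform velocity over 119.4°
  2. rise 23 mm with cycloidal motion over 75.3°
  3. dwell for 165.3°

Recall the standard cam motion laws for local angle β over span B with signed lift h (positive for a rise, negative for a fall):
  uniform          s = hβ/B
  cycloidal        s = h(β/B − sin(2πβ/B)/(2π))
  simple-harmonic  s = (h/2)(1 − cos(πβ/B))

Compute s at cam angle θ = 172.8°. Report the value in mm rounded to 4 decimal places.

seg 1 [0°–119.4°] uniform, h=8: full span → s += 8 → s = 8.0000
seg 2 [119.4°–194.7°] cycloidal, h=23: θ=172.8° here. β=53.4, B=75.3. 23·(0.7092 − sin(2π·0.7092)/(2π)) = 19.8515 → s = 27.8515

27.8515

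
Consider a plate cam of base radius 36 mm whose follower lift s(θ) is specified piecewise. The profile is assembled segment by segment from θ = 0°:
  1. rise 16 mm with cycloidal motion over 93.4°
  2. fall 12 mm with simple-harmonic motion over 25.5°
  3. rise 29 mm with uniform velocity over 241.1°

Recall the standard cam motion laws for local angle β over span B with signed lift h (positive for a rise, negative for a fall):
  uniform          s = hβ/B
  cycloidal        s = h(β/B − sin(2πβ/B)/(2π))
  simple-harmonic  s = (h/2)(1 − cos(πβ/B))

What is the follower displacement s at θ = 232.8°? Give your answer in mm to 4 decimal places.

seg 1 [0°–93.4°] cycloidal, h=16: full span → s += 16 → s = 16.0000
seg 2 [93.4°–118.9°] simple-harmonic, h=-12: full span → s += -12 → s = 4.0000
seg 3 [118.9°–360°] uniform, h=29: θ=232.8° here. β=113.9, B=241.1. 29·113.9/241.1 = 13.7001 → s = 17.7001

17.7001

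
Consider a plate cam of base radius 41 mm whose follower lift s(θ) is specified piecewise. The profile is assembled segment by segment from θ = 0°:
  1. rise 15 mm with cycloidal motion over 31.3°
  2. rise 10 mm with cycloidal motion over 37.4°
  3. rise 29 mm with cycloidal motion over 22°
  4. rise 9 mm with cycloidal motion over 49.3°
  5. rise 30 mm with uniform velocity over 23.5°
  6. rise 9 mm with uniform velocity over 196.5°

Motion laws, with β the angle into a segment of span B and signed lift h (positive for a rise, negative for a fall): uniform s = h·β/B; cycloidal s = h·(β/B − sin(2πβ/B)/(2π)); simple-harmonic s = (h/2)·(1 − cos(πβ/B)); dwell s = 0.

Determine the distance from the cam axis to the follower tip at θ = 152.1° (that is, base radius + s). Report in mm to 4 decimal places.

seg 1 [0°–31.3°] cycloidal, h=15: full span → s += 15 → s = 15.0000
seg 2 [31.3°–68.7°] cycloidal, h=10: full span → s += 10 → s = 25.0000
seg 3 [68.7°–90.7°] cycloidal, h=29: full span → s += 29 → s = 54.0000
seg 4 [90.7°–140°] cycloidal, h=9: full span → s += 9 → s = 63.0000
seg 5 [140°–163.5°] uniform, h=30: θ=152.1° here. β=12.1, B=23.5. 30·12.1/23.5 = 15.4468 → s = 78.4468
radial distance = base radius + s = 41 + 78.4468 = 119.4468

119.4468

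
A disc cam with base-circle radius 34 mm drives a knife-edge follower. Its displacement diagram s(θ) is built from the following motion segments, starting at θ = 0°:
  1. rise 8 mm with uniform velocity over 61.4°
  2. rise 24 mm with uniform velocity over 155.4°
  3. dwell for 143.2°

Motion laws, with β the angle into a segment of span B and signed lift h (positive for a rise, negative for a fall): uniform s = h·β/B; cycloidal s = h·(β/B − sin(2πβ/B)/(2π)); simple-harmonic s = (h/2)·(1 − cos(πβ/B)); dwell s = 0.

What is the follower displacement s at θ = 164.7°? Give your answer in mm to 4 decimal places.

seg 1 [0°–61.4°] uniform, h=8: full span → s += 8 → s = 8.0000
seg 2 [61.4°–216.8°] uniform, h=24: θ=164.7° here. β=103.3, B=155.4. 24·103.3/155.4 = 15.9537 → s = 23.9537

23.9537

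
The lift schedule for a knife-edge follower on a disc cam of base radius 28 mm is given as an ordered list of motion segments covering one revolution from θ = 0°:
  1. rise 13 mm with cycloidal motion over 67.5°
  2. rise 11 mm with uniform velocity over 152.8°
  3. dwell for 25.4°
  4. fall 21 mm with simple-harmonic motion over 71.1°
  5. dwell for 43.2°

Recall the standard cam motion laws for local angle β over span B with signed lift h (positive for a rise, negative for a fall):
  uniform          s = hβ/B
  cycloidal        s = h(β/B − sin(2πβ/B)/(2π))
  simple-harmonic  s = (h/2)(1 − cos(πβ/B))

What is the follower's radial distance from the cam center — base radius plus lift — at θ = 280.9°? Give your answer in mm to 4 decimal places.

seg 1 [0°–67.5°] cycloidal, h=13: full span → s += 13 → s = 13.0000
seg 2 [67.5°–220.3°] uniform, h=11: full span → s += 11 → s = 24.0000
seg 3 [220.3°–245.7°] dwell: s stays 24.0000
seg 4 [245.7°–316.8°] simple-harmonic, h=-21: θ=280.9° here. β=35.2, B=71.1. -21/2·(1 − cos(π·0.4951)) = -10.3376 → s = 13.6624
radial distance = base radius + s = 28 + 13.6624 = 41.6624

41.6624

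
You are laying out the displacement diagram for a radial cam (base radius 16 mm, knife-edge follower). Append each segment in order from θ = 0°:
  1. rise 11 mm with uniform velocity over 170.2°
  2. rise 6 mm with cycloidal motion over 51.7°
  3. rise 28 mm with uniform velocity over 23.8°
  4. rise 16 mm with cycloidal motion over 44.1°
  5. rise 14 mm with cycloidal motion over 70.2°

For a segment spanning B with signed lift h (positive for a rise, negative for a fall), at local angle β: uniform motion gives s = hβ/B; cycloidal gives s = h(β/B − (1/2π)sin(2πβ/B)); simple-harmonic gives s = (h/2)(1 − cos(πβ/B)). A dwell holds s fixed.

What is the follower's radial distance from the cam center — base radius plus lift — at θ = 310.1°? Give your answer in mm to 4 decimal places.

seg 1 [0°–170.2°] uniform, h=11: full span → s += 11 → s = 11.0000
seg 2 [170.2°–221.9°] cycloidal, h=6: full span → s += 6 → s = 17.0000
seg 3 [221.9°–245.7°] uniform, h=28: full span → s += 28 → s = 45.0000
seg 4 [245.7°–289.8°] cycloidal, h=16: full span → s += 16 → s = 61.0000
seg 5 [289.8°–360°] cycloidal, h=14: θ=310.1° here. β=20.3, B=70.2. 14·(0.2892 − sin(2π·0.2892)/(2π)) = 1.8874 → s = 62.8874
radial distance = base radius + s = 16 + 62.8874 = 78.8874

78.8874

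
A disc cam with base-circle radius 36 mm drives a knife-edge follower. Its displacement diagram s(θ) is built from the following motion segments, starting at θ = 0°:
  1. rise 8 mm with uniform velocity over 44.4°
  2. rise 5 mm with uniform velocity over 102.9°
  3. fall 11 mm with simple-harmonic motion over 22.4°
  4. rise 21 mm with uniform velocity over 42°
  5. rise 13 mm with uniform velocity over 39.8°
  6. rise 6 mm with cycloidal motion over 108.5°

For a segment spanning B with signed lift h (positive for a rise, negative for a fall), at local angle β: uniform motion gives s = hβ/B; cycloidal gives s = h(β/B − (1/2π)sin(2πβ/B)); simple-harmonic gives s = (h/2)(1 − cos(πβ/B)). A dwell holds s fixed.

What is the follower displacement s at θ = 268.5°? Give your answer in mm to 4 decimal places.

seg 1 [0°–44.4°] uniform, h=8: full span → s += 8 → s = 8.0000
seg 2 [44.4°–147.3°] uniform, h=5: full span → s += 5 → s = 13.0000
seg 3 [147.3°–169.7°] simple-harmonic, h=-11: full span → s += -11 → s = 2.0000
seg 4 [169.7°–211.7°] uniform, h=21: full span → s += 21 → s = 23.0000
seg 5 [211.7°–251.5°] uniform, h=13: full span → s += 13 → s = 36.0000
seg 6 [251.5°–360°] cycloidal, h=6: θ=268.5° here. β=17, B=108.5. 6·(0.1567 − sin(2π·0.1567)/(2π)) = 0.1447 → s = 36.1447

36.1447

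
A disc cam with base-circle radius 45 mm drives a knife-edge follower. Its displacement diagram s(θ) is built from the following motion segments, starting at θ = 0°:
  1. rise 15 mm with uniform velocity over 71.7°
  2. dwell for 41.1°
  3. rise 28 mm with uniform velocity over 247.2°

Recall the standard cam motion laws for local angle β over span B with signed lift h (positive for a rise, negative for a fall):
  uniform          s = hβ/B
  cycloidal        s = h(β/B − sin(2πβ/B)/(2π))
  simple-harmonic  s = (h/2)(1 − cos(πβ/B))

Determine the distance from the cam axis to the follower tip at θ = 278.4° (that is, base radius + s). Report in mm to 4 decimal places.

seg 1 [0°–71.7°] uniform, h=15: full span → s += 15 → s = 15.0000
seg 2 [71.7°–112.8°] dwell: s stays 15.0000
seg 3 [112.8°–360°] uniform, h=28: θ=278.4° here. β=165.6, B=247.2. 28·165.6/247.2 = 18.7573 → s = 33.7573
radial distance = base radius + s = 45 + 33.7573 = 78.7573

78.7573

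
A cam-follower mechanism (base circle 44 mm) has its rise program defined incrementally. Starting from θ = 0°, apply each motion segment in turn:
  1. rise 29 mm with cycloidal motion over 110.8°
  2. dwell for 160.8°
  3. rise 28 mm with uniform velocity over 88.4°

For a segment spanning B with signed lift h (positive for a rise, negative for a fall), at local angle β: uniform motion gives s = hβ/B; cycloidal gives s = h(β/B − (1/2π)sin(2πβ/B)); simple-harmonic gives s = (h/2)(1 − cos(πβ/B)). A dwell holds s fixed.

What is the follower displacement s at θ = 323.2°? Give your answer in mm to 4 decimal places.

seg 1 [0°–110.8°] cycloidal, h=29: full span → s += 29 → s = 29.0000
seg 2 [110.8°–271.6°] dwell: s stays 29.0000
seg 3 [271.6°–360°] uniform, h=28: θ=323.2° here. β=51.6, B=88.4. 28·51.6/88.4 = 16.3439 → s = 45.3439

45.3439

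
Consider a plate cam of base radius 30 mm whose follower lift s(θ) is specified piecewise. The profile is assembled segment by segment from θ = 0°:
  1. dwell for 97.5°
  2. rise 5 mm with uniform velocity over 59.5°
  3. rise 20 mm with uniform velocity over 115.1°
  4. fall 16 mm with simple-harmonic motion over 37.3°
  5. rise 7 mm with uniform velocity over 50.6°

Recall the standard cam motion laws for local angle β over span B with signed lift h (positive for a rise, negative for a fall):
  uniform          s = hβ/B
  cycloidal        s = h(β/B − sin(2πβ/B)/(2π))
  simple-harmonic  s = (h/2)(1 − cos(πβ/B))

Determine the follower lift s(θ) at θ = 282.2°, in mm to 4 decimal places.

seg 1 [0°–97.5°] dwell: s stays 0.0000
seg 2 [97.5°–157°] uniform, h=5: full span → s += 5 → s = 5.0000
seg 3 [157°–272.1°] uniform, h=20: full span → s += 20 → s = 25.0000
seg 4 [272.1°–309.4°] simple-harmonic, h=-16: θ=282.2° here. β=10.1, B=37.3. -16/2·(1 − cos(π·0.2708)) = -2.7242 → s = 22.2758

22.2758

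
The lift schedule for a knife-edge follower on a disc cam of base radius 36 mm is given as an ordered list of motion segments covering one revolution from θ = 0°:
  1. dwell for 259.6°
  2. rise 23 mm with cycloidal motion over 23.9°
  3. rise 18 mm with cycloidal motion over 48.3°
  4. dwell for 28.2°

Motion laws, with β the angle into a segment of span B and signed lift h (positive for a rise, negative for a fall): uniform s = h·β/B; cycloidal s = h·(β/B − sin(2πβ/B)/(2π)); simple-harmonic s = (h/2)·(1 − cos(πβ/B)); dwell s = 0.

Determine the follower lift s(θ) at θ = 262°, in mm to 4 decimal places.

seg 1 [0°–259.6°] dwell: s stays 0.0000
seg 2 [259.6°–283.5°] cycloidal, h=23: θ=262° here. β=2.4, B=23.9. 23·(0.1004 − sin(2π·0.1004)/(2π)) = 0.1502 → s = 0.1502

0.1502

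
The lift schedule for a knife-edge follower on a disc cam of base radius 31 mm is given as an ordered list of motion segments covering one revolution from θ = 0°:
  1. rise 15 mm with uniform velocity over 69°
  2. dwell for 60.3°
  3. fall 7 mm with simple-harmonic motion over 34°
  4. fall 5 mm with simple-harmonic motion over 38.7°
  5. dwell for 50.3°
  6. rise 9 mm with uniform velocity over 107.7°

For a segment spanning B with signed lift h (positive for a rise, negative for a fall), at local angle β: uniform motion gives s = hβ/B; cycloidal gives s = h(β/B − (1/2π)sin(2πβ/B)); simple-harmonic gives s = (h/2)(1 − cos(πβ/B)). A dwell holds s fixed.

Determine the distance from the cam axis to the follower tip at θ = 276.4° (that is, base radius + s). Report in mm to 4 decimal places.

seg 1 [0°–69°] uniform, h=15: full span → s += 15 → s = 15.0000
seg 2 [69°–129.3°] dwell: s stays 15.0000
seg 3 [129.3°–163.3°] simple-harmonic, h=-7: full span → s += -7 → s = 8.0000
seg 4 [163.3°–202°] simple-harmonic, h=-5: full span → s += -5 → s = 3.0000
seg 5 [202°–252.3°] dwell: s stays 3.0000
seg 6 [252.3°–360°] uniform, h=9: θ=276.4° here. β=24.1, B=107.7. 9·24.1/107.7 = 2.0139 → s = 5.0139
radial distance = base radius + s = 31 + 5.0139 = 36.0139

36.0139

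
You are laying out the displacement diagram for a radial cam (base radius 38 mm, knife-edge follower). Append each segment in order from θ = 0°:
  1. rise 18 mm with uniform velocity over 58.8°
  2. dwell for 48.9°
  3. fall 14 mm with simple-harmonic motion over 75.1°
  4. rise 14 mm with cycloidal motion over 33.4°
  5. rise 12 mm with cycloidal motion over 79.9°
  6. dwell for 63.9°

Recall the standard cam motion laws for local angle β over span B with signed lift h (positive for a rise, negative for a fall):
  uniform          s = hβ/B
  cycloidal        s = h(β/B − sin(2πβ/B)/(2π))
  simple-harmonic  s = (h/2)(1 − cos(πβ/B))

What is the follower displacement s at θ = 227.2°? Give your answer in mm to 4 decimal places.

seg 1 [0°–58.8°] uniform, h=18: full span → s += 18 → s = 18.0000
seg 2 [58.8°–107.7°] dwell: s stays 18.0000
seg 3 [107.7°–182.8°] simple-harmonic, h=-14: full span → s += -14 → s = 4.0000
seg 4 [182.8°–216.2°] cycloidal, h=14: full span → s += 14 → s = 18.0000
seg 5 [216.2°–296.1°] cycloidal, h=12: θ=227.2° here. β=11, B=79.9. 12·(0.1377 − sin(2π·0.1377)/(2π)) = 0.1985 → s = 18.1985

18.1985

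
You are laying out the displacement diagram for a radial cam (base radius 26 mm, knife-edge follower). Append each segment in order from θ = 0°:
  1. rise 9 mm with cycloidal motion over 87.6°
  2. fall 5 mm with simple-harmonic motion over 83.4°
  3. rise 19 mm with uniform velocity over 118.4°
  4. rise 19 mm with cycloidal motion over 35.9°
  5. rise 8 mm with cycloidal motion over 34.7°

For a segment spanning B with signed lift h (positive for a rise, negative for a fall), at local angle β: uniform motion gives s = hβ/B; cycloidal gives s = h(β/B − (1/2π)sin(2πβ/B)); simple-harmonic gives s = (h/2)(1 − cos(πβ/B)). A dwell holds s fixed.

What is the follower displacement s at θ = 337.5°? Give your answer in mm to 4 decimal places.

seg 1 [0°–87.6°] cycloidal, h=9: full span → s += 9 → s = 9.0000
seg 2 [87.6°–171°] simple-harmonic, h=-5: full span → s += -5 → s = 4.0000
seg 3 [171°–289.4°] uniform, h=19: full span → s += 19 → s = 23.0000
seg 4 [289.4°–325.3°] cycloidal, h=19: full span → s += 19 → s = 42.0000
seg 5 [325.3°–360°] cycloidal, h=8: θ=337.5° here. β=12.2, B=34.7. 8·(0.3516 − sin(2π·0.3516)/(2π)) = 1.7901 → s = 43.7901

43.7901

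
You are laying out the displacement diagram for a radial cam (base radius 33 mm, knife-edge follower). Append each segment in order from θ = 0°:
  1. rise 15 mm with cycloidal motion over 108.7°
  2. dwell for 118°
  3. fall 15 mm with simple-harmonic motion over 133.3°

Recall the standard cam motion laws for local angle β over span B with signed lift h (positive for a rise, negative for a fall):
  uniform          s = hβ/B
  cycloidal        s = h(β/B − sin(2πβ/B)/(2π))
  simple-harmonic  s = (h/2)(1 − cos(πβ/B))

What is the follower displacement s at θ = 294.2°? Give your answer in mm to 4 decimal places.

seg 1 [0°–108.7°] cycloidal, h=15: full span → s += 15 → s = 15.0000
seg 2 [108.7°–226.7°] dwell: s stays 15.0000
seg 3 [226.7°–360°] simple-harmonic, h=-15: θ=294.2° here. β=67.5, B=133.3. -15/2·(1 − cos(π·0.5064)) = -7.6502 → s = 7.3498

7.3498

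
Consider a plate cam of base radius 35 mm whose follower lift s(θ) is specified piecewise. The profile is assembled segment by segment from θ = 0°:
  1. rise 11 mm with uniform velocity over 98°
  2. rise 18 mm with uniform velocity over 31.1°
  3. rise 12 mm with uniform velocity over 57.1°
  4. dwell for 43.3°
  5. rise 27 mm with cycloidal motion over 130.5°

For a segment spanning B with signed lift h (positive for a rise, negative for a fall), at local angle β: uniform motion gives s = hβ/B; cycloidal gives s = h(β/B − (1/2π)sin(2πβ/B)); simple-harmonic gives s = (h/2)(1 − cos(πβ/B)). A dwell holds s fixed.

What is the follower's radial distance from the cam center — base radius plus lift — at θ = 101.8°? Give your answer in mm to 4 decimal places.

seg 1 [0°–98°] uniform, h=11: full span → s += 11 → s = 11.0000
seg 2 [98°–129.1°] uniform, h=18: θ=101.8° here. β=3.8, B=31.1. 18·3.8/31.1 = 2.1994 → s = 13.1994
radial distance = base radius + s = 35 + 13.1994 = 48.1994

48.1994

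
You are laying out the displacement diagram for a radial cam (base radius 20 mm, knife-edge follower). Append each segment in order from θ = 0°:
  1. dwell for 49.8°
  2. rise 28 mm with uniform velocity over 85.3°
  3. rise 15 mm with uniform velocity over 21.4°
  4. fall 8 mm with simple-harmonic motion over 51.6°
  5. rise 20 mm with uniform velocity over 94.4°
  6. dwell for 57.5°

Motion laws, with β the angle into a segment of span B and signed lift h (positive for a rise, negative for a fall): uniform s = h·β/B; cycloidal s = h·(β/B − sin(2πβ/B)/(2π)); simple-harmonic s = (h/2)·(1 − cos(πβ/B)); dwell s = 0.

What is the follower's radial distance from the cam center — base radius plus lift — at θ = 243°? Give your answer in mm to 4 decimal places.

seg 1 [0°–49.8°] dwell: s stays 0.0000
seg 2 [49.8°–135.1°] uniform, h=28: full span → s += 28 → s = 28.0000
seg 3 [135.1°–156.5°] uniform, h=15: full span → s += 15 → s = 43.0000
seg 4 [156.5°–208.1°] simple-harmonic, h=-8: full span → s += -8 → s = 35.0000
seg 5 [208.1°–302.5°] uniform, h=20: θ=243° here. β=34.9, B=94.4. 20·34.9/94.4 = 7.3941 → s = 42.3941
radial distance = base radius + s = 20 + 42.3941 = 62.3941

62.3941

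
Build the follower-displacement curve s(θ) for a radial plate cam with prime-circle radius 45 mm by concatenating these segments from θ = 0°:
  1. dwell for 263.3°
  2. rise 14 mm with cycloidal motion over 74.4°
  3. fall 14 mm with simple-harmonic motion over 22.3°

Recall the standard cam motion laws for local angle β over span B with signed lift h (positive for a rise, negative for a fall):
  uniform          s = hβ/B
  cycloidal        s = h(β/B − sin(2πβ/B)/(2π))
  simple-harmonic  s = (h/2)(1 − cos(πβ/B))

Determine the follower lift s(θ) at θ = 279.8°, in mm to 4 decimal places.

seg 1 [0°–263.3°] dwell: s stays 0.0000
seg 2 [263.3°–337.7°] cycloidal, h=14: θ=279.8° here. β=16.5, B=74.4. 14·(0.2218 − sin(2π·0.2218)/(2π)) = 0.9116 → s = 0.9116

0.9116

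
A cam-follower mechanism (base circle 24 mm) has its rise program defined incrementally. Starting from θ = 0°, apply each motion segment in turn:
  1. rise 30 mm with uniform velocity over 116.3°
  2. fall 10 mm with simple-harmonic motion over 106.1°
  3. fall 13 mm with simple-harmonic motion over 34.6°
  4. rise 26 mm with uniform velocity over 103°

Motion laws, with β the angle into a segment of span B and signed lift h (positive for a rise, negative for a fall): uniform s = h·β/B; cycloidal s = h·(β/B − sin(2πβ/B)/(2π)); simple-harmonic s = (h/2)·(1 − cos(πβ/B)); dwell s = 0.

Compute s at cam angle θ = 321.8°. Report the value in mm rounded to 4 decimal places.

seg 1 [0°–116.3°] uniform, h=30: full span → s += 30 → s = 30.0000
seg 2 [116.3°–222.4°] simple-harmonic, h=-10: full span → s += -10 → s = 20.0000
seg 3 [222.4°–257°] simple-harmonic, h=-13: full span → s += -13 → s = 7.0000
seg 4 [257°–360°] uniform, h=26: θ=321.8° here. β=64.8, B=103. 26·64.8/103 = 16.3573 → s = 23.3573

23.3573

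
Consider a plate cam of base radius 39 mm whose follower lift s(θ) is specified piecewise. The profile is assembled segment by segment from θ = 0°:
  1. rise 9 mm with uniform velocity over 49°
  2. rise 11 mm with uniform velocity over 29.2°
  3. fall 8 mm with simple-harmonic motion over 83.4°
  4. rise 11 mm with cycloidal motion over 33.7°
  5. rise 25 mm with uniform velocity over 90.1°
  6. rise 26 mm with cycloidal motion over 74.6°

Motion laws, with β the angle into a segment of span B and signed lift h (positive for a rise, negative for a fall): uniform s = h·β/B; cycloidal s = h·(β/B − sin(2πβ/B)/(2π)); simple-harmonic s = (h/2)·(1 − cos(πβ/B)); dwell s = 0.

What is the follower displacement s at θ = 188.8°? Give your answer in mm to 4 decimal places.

seg 1 [0°–49°] uniform, h=9: full span → s += 9 → s = 9.0000
seg 2 [49°–78.2°] uniform, h=11: full span → s += 11 → s = 20.0000
seg 3 [78.2°–161.6°] simple-harmonic, h=-8: full span → s += -8 → s = 12.0000
seg 4 [161.6°–195.3°] cycloidal, h=11: θ=188.8° here. β=27.2, B=33.7. 11·(0.8071 − sin(2π·0.8071)/(2π)) = 10.5175 → s = 22.5175

22.5175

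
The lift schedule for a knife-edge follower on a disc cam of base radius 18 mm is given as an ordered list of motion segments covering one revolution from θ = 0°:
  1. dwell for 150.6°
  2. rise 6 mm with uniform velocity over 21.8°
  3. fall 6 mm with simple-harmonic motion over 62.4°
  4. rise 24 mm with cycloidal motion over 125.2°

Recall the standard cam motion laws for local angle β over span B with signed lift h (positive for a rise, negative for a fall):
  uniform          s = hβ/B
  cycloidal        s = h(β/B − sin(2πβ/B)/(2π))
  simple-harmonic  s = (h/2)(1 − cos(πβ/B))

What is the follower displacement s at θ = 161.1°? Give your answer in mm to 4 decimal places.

seg 1 [0°–150.6°] dwell: s stays 0.0000
seg 2 [150.6°–172.4°] uniform, h=6: θ=161.1° here. β=10.5, B=21.8. 6·10.5/21.8 = 2.8899 → s = 2.8899

2.8899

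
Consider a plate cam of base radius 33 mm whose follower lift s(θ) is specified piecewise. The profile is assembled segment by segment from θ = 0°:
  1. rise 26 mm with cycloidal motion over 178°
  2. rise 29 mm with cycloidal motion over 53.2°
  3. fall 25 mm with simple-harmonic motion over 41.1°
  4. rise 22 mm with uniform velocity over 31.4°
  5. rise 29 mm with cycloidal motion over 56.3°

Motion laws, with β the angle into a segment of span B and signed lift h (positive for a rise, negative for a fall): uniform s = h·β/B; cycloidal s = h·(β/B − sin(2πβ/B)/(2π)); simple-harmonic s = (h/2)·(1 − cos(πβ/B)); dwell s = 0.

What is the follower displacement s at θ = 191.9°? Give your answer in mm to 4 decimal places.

seg 1 [0°–178°] cycloidal, h=26: full span → s += 26 → s = 26.0000
seg 2 [178°–231.2°] cycloidal, h=29: θ=191.9° here. β=13.9, B=53.2. 29·(0.2613 − sin(2π·0.2613)/(2π)) = 2.9732 → s = 28.9732

28.9732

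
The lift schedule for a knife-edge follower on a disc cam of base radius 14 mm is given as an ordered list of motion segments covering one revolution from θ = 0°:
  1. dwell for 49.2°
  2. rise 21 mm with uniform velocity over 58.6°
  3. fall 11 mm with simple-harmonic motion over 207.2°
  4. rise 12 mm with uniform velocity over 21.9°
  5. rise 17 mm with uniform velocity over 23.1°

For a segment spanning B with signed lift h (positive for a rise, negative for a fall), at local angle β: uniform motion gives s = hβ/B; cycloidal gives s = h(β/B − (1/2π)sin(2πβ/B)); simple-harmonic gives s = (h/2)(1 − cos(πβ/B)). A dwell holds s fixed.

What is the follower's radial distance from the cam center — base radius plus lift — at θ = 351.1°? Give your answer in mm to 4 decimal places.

seg 1 [0°–49.2°] dwell: s stays 0.0000
seg 2 [49.2°–107.8°] uniform, h=21: full span → s += 21 → s = 21.0000
seg 3 [107.8°–315°] simple-harmonic, h=-11: full span → s += -11 → s = 10.0000
seg 4 [315°–336.9°] uniform, h=12: full span → s += 12 → s = 22.0000
seg 5 [336.9°–360°] uniform, h=17: θ=351.1° here. β=14.2, B=23.1. 17·14.2/23.1 = 10.4502 → s = 32.4502
radial distance = base radius + s = 14 + 32.4502 = 46.4502

46.4502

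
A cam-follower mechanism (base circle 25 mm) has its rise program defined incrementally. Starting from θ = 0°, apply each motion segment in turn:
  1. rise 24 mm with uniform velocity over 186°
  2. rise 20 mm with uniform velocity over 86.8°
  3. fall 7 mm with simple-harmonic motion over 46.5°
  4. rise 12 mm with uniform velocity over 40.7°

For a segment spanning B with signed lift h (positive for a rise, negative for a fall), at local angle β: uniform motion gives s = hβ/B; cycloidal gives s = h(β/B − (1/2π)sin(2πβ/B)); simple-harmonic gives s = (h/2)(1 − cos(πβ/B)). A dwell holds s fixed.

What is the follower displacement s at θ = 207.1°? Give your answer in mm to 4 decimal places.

seg 1 [0°–186°] uniform, h=24: full span → s += 24 → s = 24.0000
seg 2 [186°–272.8°] uniform, h=20: θ=207.1° here. β=21.1, B=86.8. 20·21.1/86.8 = 4.8618 → s = 28.8618

28.8618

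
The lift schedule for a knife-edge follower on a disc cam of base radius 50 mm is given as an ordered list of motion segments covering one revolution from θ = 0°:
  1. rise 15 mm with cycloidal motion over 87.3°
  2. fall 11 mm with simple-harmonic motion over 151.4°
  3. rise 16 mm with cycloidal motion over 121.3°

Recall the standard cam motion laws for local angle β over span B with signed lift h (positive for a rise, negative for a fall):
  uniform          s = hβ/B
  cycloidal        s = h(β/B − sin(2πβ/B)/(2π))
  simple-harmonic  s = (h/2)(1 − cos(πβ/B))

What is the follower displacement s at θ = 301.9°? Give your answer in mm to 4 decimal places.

seg 1 [0°–87.3°] cycloidal, h=15: full span → s += 15 → s = 15.0000
seg 2 [87.3°–238.7°] simple-harmonic, h=-11: full span → s += -11 → s = 4.0000
seg 3 [238.7°–360°] cycloidal, h=16: θ=301.9° here. β=63.2, B=121.3. 16·(0.5210 − sin(2π·0.5210)/(2π)) = 8.6717 → s = 12.6717

12.6717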